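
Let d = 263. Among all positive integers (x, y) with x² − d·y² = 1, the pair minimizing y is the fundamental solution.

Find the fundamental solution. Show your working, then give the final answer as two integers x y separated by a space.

√263 → a₀=16, period (4,1,1,1,1,15,1,1,1,1,4,32); ℓ=12 even so k=11
k=0  a_k=16  p_k/q_k = 16/1
…
k=3  a_k=1  p_k/q_k = 146/9
…
k=5  a_k=1  p_k/q_k = 373/23
…
k=8  a_k=1  p_k/q_k = 12017/741
k=9  a_k=1  p_k/q_k = 18212/1123
k=10  a_k=1  p_k/q_k = 30229/1864
k=11  a_k=4  p_k/q_k = 139128/8579
→ (139128, 8579).  Check: 139128²=19356600384, 263·8579²=19356600383, difference 1.

139128 8579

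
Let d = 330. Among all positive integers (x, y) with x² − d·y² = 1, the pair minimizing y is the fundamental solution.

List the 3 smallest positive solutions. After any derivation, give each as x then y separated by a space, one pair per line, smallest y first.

109 6
23761 1308
5179789 285138

d=330: √d = [18; 6,36] (ℓ=2, even), read p_1/q_1
step 0: (18, 1)  from 18·(1,0) + (0,1)
step 1: (109, 6)  from 6·(18,1) + (1,0)
→ (109, 6).  Check: 109²=11881, 330·6²=11880, difference 1.
(x_2, y_2) = (109·109 + 330·6·6, 109·6 + 6·109) = (23761, 1308)
(x_3, y_3) = (109·23761 + 330·6·1308, 109·1308 + 6·23761) = (5179789, 285138)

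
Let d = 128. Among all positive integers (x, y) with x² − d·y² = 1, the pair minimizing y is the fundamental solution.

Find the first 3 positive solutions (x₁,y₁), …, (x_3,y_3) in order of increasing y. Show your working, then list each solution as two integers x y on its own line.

√128 = [11; 3,5,3,22, …], period ℓ=4 (even) → k=3
a_0=11:  p_0=11·1+0=11,  q_0=11·0+1=1
a_1=3:  p_1=3·11+1=34,  q_1=3·1+0=3
a_2=5:  p_2=5·34+11=181,  q_2=5·3+1=16
a_3=3:  p_3=3·181+34=577,  q_3=3·16+3=51
→ (577, 51).  Check: 577²=332929, 128·51²=332928, difference 1.
n=2: (577,51)∘(577,51) = (577·577+128·51·51, 577·51+51·577) = (665857,58854)
n=3: (665857,58854)∘(577,51) = (577·665857+128·51·58854, 577·58854+51·665857) = (768398401,67917465)

577 51
665857 58854
768398401 67917465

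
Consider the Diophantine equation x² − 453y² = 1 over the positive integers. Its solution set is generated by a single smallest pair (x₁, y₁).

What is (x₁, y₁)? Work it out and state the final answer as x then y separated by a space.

1653751 77700

√453 → a₀=21, period (3,1,1,10,14,10,1,1,3,42); ℓ=10 even so k=9
step 0: (21, 1)  from 21·(1,0) + (0,1)
step 1: (64, 3)  from 3·(21,1) + (1,0)
step 2: (85, 4)  from 1·(64,3) + (21,1)
step 3: (149, 7)  from 1·(85,4) + (64,3)
…
step 5: (22199, 1043)  from 14·(1575,74) + (149,7)
step 6: (223565, 10504)  from 10·(22199,1043) + (1575,74)
…
step 8: (469329, 22051)  from 1·(245764,11547) + (223565,10504)
step 9: (1653751, 77700)  from 3·(469329,22051) + (245764,11547)
fundamental: x₁=1653751, y₁=77700  (since 2734892370001 − 453·6037290000 = 1)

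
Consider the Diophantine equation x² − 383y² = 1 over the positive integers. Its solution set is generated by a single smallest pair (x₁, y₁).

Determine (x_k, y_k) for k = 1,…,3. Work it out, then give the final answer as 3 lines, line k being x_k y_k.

18768 959
704475647 35997024
26443197867024 1351184291905

√383 = [19; 1,1,3,19,3,1,1,38, …], period ℓ=8 (even) → k=7
a_0=19:  p_0=19·1+0=19,  q_0=19·0+1=1
a_1=1:  p_1=1·19+1=20,  q_1=1·1+0=1
a_2=1:  p_2=1·20+19=39,  q_2=1·1+1=2
…
a_4=19:  p_4=19·137+39=2642,  q_4=19·7+2=135
a_5=3:  p_5=3·2642+137=8063,  q_5=3·135+7=412
a_6=1:  p_6=1·8063+2642=10705,  q_6=1·412+135=547
a_7=1:  p_7=1·10705+8063=18768,  q_7=1·547+412=959
(x₁, y₁) = (18768, 959);  18768² − 383·959² = 1 ✓
(18768+959√383)^2 = 704475647 + 35997024√383
(18768+959√383)^3 = 26443197867024 + 1351184291905√383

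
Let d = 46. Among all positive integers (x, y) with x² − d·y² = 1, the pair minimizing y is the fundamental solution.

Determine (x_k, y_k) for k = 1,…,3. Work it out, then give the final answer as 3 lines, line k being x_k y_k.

24335 3588
1184384449 174627960
57643991108495 8499142809612

√46 = [6; 1,3,1,1,2,6,2,1,1,3,1,12, …], period ℓ=12 (even) → k=11
i=0: a=6 ⇒ p=6, q=1
…
i=2: a=3 ⇒ p=27, q=4
…
i=4: a=1 ⇒ p=61, q=9
…
i=10: a=3 ⇒ p=19038, q=2807
i=11: a=1 ⇒ p=24335, q=3588
(x₁, y₁) = (24335, 3588);  24335² − 46·3588² = 1 ✓
(24335+3588√46)^2 = 1184384449 + 174627960√46
(24335+3588√46)^3 = 57643991108495 + 8499142809612√46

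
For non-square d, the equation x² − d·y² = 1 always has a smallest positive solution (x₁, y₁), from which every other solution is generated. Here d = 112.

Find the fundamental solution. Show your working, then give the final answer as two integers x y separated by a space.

127 12

√112 → a₀=10, period (1,1,2,1,1,20); ℓ=6 even so k=5
i=0: a=10 ⇒ p=10, q=1
…
i=2: a=1 ⇒ p=21, q=2
i=3: a=2 ⇒ p=53, q=5
i=4: a=1 ⇒ p=74, q=7
i=5: a=1 ⇒ p=127, q=12
fundamental: x₁=127, y₁=12  (since 16129 − 112·144 = 1)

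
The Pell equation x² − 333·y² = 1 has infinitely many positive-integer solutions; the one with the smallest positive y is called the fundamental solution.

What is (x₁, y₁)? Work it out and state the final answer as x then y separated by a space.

d=333: √d = [18; 4,36] (ℓ=2, even), read p_1/q_1
i=0: a=18 ⇒ p=18, q=1
i=1: a=4 ⇒ p=73, q=4
→ (73, 4).  Check: 73²=5329, 333·4²=5328, difference 1.

73 4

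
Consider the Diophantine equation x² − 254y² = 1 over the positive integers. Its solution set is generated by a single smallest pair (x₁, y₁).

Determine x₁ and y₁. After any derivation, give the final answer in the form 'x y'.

255 16

d=254: √d = [15; 1,14,1,30] (ℓ=4, even), read p_3/q_3
k=0  a_k=15  p_k/q_k = 15/1
…
k=2  a_k=14  p_k/q_k = 239/15
k=3  a_k=1  p_k/q_k = 255/16
→ (255, 16).  Check: 255²=65025, 254·16²=65024, difference 1.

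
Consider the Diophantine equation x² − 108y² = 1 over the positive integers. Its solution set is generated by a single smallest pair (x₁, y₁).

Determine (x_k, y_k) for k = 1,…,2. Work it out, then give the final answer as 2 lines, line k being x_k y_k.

1351 130
3650401 351260

[10; 2,1,1,4,1,1,2,20] for √108; ℓ=8 ⇒ convergent index 7
i=0: a=10 ⇒ p=10, q=1
…
i=2: a=1 ⇒ p=31, q=3
i=3: a=1 ⇒ p=52, q=5
i=4: a=4 ⇒ p=239, q=23
…
i=6: a=1 ⇒ p=530, q=51
i=7: a=2 ⇒ p=1351, q=130
(x₁, y₁) = (1351, 130);  1351² − 108·130² = 1 ✓
(1351+130√108)^2 = 3650401 + 351260√108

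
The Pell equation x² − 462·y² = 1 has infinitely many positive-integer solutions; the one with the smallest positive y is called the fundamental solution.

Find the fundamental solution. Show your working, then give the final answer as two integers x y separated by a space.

43 2

d=462: √d = [21; 2,42] (ℓ=2, even), read p_1/q_1
step 0: (21, 1)  from 21·(1,0) + (0,1)
step 1: (43, 2)  from 2·(21,1) + (1,0)
fundamental: x₁=43, y₁=2  (since 1849 − 462·4 = 1)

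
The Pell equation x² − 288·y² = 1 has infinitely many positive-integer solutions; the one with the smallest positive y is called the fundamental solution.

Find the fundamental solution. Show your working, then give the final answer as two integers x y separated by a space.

17 1

√288 → a₀=16, period (1,32); ℓ=2 even so k=1
step 0: (16, 1)  from 16·(1,0) + (0,1)
step 1: (17, 1)  from 1·(16,1) + (1,0)
fundamental: x₁=17, y₁=1  (since 289 − 288·1 = 1)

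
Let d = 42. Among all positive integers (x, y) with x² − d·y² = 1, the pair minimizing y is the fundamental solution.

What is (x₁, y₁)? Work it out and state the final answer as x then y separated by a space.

[6; 2,12] for √42; ℓ=2 ⇒ convergent index 1
i=0: a=6 ⇒ p=6, q=1
i=1: a=2 ⇒ p=13, q=2
→ (13, 2).  Check: 13²=169, 42·2²=168, difference 1.

13 2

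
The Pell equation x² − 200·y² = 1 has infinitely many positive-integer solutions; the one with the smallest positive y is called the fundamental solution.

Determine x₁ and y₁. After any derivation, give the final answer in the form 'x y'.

99 7

√200 → a₀=14, period (7,28); ℓ=2 even so k=1
a_0=14:  p_0=14·1+0=14,  q_0=14·0+1=1
a_1=7:  p_1=7·14+1=99,  q_1=7·1+0=7
fundamental: x₁=99, y₁=7  (since 9801 − 200·49 = 1)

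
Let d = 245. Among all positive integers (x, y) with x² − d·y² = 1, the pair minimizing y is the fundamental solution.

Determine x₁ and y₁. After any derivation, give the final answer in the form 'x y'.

51841 3312

d=245: √d = [15; 1,1,1,7,6,7,1,1,1,30] (ℓ=10, even), read p_9/q_9
step 0: (15, 1)  from 15·(1,0) + (0,1)
step 1: (16, 1)  from 1·(15,1) + (1,0)
…
step 6: (15809, 1010)  from 7·(2207,141) + (360,23)
step 7: (18016, 1151)  from 1·(15809,1010) + (2207,141)
step 8: (33825, 2161)  from 1·(18016,1151) + (15809,1010)
step 9: (51841, 3312)  from 1·(33825,2161) + (18016,1151)
(x₁, y₁) = (51841, 3312);  51841² − 245·3312² = 1 ✓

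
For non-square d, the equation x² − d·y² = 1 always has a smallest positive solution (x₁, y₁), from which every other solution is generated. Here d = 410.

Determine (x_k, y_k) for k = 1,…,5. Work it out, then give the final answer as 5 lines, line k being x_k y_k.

[20; 4,40] for √410; ℓ=2 ⇒ convergent index 1
step 0: (20, 1)  from 20·(1,0) + (0,1)
step 1: (81, 4)  from 4·(20,1) + (1,0)
fundamental: x₁=81, y₁=4  (since 6561 − 410·16 = 1)
k=2:  x_2 = 81·81+410·4·4 = 13121,  y_2 = 81·4+4·81 = 648
k=3:  x_3 = 81·13121+410·4·648 = 2125521,  y_3 = 81·648+4·13121 = 104972
k=4:  x_4 = 81·2125521+410·4·104972 = 344321281,  y_4 = 81·104972+4·2125521 = 17004816
k=5:  x_5 = 81·344321281+410·4·17004816 = 55777922001,  y_5 = 81·17004816+4·344321281 = 2754675220

81 4
13121 648
2125521 104972
344321281 17004816
55777922001 2754675220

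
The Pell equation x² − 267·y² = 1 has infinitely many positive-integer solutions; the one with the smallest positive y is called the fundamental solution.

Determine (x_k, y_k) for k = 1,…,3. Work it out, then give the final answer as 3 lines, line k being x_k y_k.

2402 147
11539207 706188
55434348026 3392527005

√267 = [16; 2,1,15,1,2,32, …], period ℓ=6 (even) → k=5
step 0: (16, 1)  from 16·(1,0) + (0,1)
step 1: (33, 2)  from 2·(16,1) + (1,0)
step 2: (49, 3)  from 1·(33,2) + (16,1)
step 3: (768, 47)  from 15·(49,3) + (33,2)
step 4: (817, 50)  from 1·(768,47) + (49,3)
step 5: (2402, 147)  from 2·(817,50) + (768,47)
→ (2402, 147).  Check: 2402²=5769604, 267·147²=5769603, difference 1.
n=2: (2402,147)∘(2402,147) = (2402·2402+267·147·147, 2402·147+147·2402) = (11539207,706188)
n=3: (11539207,706188)∘(2402,147) = (2402·11539207+267·147·706188, 2402·706188+147·11539207) = (55434348026,3392527005)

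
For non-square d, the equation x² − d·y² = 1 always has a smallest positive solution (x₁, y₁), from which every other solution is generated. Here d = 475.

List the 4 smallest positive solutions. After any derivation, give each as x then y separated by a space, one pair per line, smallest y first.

d=475: √d = [21; 1,3,1,6,2,6,1,3,1,42] (ℓ=10, even), read p_9/q_9
i=0: a=21 ⇒ p=21, q=1
…
i=2: a=3 ⇒ p=87, q=4
…
i=6: a=6 ⇒ p=10287, q=472
…
i=8: a=3 ⇒ p=45921, q=2107
i=9: a=1 ⇒ p=57799, q=2652
fundamental: x₁=57799, y₁=2652  (since 3340724401 − 475·7033104 = 1)
k=2:  x_2 = 57799·57799+475·2652·2652 = 6681448801,  y_2 = 57799·2652+2652·57799 = 306565896
k=3:  x_3 = 57799·6681448801+475·2652·306565896 = 772362118440199,  y_3 = 57799·306565896+2652·6681448801 = 35438404443156
k=4:  x_4 = 57799·772362118440199+475·2652·35438404443156 = 89283516160768675201,  y_4 = 57799·35438404443156+2652·772362118440199 = 4096608676513381392

57799 2652
6681448801 306565896
772362118440199 35438404443156
89283516160768675201 4096608676513381392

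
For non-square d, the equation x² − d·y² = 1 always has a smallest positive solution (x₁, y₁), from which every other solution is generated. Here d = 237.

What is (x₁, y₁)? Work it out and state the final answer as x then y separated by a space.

√237 = [15; 2,1,1,7,10,7,1,1,2,30, …], period ℓ=10 (even) → k=9
a_0=15:  p_0=15·1+0=15,  q_0=15·0+1=1
a_1=2:  p_1=2·15+1=31,  q_1=2·1+0=2
…
a_3=1:  p_3=1·46+31=77,  q_3=1·3+2=5
…
a_6=7:  p_6=7·5927+585=42074,  q_6=7·385+38=2733
…
a_8=1:  p_8=1·48001+42074=90075,  q_8=1·3118+2733=5851
a_9=2:  p_9=2·90075+48001=228151,  q_9=2·5851+3118=14820
(x₁, y₁) = (228151, 14820);  228151² − 237·14820² = 1 ✓

228151 14820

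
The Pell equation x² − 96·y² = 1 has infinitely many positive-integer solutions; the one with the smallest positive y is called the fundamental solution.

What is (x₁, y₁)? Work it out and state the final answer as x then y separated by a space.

[9; 1,3,1,18] for √96; ℓ=4 ⇒ convergent index 3
i=0: a=9 ⇒ p=9, q=1
…
i=2: a=3 ⇒ p=39, q=4
i=3: a=1 ⇒ p=49, q=5
(x₁, y₁) = (49, 5);  49² − 96·5² = 1 ✓

49 5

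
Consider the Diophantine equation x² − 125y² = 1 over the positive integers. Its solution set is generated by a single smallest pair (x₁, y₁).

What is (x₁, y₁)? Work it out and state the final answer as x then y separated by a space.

930249 83204

√125 → a₀=11, period (5,1,1,5,22); ℓ=5 odd so k=9
step 0: (11, 1)  from 11·(1,0) + (0,1)
…
step 2: (67, 6)  from 1·(56,5) + (11,1)
…
step 6: (76317, 6826)  from 5·(15127,1353) + (682,61)
step 7: (91444, 8179)  from 1·(76317,6826) + (15127,1353)
step 8: (167761, 15005)  from 1·(91444,8179) + (76317,6826)
step 9: (930249, 83204)  from 5·(167761,15005) + (91444,8179)
fundamental: x₁=930249, y₁=83204  (since 865363202001 − 125·6922905616 = 1)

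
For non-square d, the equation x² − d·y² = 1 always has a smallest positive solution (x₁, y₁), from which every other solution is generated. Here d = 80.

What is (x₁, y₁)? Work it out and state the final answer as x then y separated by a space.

9 1

[8; 1,16] for √80; ℓ=2 ⇒ convergent index 1
step 0: (8, 1)  from 8·(1,0) + (0,1)
step 1: (9, 1)  from 1·(8,1) + (1,0)
fundamental: x₁=9, y₁=1  (since 81 − 80·1 = 1)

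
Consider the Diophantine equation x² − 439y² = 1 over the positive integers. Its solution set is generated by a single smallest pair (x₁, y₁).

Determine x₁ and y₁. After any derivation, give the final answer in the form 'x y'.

440 21

√439 = [20; 1,19,1,40, …], period ℓ=4 (even) → k=3
a_0=20:  p_0=20·1+0=20,  q_0=20·0+1=1
…
a_2=19:  p_2=19·21+20=419,  q_2=19·1+1=20
a_3=1:  p_3=1·419+21=440,  q_3=1·20+1=21
→ (440, 21).  Check: 440²=193600, 439·21²=193599, difference 1.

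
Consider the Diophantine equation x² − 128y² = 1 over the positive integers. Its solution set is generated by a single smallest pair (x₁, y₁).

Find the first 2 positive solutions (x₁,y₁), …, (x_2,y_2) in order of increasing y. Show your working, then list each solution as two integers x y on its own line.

√128 → a₀=11, period (3,5,3,22); ℓ=4 even so k=3
a_0=11:  p_0=11·1+0=11,  q_0=11·0+1=1
a_1=3:  p_1=3·11+1=34,  q_1=3·1+0=3
a_2=5:  p_2=5·34+11=181,  q_2=5·3+1=16
a_3=3:  p_3=3·181+34=577,  q_3=3·16+3=51
fundamental: x₁=577, y₁=51  (since 332929 − 128·2601 = 1)
(577+51√128)^2 = 665857 + 58854√128

577 51
665857 58854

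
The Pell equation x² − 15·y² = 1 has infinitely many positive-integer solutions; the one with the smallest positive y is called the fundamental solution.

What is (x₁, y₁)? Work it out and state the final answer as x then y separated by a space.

4 1

√15 = [3; 1,6, …], period ℓ=2 (even) → k=1
a_0=3:  p_0=3·1+0=3,  q_0=3·0+1=1
a_1=1:  p_1=1·3+1=4,  q_1=1·1+0=1
→ (4, 1).  Check: 4²=16, 15·1²=15, difference 1.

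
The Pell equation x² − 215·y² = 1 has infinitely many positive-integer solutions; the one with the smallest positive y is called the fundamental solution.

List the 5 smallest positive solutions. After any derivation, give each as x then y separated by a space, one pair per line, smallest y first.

[14; 1,1,1,28] for √215; ℓ=4 ⇒ convergent index 3
step 0: (14, 1)  from 14·(1,0) + (0,1)
…
step 2: (29, 2)  from 1·(15,1) + (14,1)
step 3: (44, 3)  from 1·(29,2) + (15,1)
fundamental: x₁=44, y₁=3  (since 1936 − 215·9 = 1)
(x_2, y_2) = (44·44 + 215·3·3, 44·3 + 3·44) = (3871, 264)
(x_3, y_3) = (44·3871 + 215·3·264, 44·264 + 3·3871) = (340604, 23229)
(x_4, y_4) = (44·340604 + 215·3·23229, 44·23229 + 3·340604) = (29969281, 2043888)
(x_5, y_5) = (44·29969281 + 215·3·2043888, 44·2043888 + 3·29969281) = (2636956124, 179838915)

44 3
3871 264
340604 23229
29969281 2043888
2636956124 179838915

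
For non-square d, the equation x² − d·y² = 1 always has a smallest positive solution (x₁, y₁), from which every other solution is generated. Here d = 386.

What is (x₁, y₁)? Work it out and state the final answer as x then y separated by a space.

111555 5678

√386 → a₀=19, period (1,1,1,4,1,18,1,4,1,1,1,38); ℓ=12 even so k=11
k=0  a_k=19  p_k/q_k = 19/1
…
k=2  a_k=1  p_k/q_k = 39/2
k=3  a_k=1  p_k/q_k = 59/3
k=4  a_k=4  p_k/q_k = 275/14
k=5  a_k=1  p_k/q_k = 334/17
k=6  a_k=18  p_k/q_k = 6287/320
k=7  a_k=1  p_k/q_k = 6621/337
k=8  a_k=4  p_k/q_k = 32771/1668
k=9  a_k=1  p_k/q_k = 39392/2005
k=10  a_k=1  p_k/q_k = 72163/3673
k=11  a_k=1  p_k/q_k = 111555/5678
→ (111555, 5678).  Check: 111555²=12444518025, 386·5678²=12444518024, difference 1.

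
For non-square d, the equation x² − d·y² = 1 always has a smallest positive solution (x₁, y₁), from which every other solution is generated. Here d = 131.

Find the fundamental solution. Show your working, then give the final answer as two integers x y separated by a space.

10610 927

d=131: √d = [11; 2,4,11,4,2,22] (ℓ=6, even), read p_5/q_5
i=0: a=11 ⇒ p=11, q=1
…
i=4: a=4 ⇒ p=4727, q=413
i=5: a=2 ⇒ p=10610, q=927
fundamental: x₁=10610, y₁=927  (since 112572100 − 131·859329 = 1)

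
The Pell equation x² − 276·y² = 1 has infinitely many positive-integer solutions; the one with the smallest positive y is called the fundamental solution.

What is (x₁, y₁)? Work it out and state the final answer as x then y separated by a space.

7775 468

d=276: √d = [16; 1,1,1,1,2,2,2,1,1,1,1,32] (ℓ=12, even), read p_11/q_11
i=0: a=16 ⇒ p=16, q=1
…
i=4: a=1 ⇒ p=83, q=5
…
i=7: a=2 ⇒ p=1246, q=75
i=8: a=1 ⇒ p=1761, q=106
i=9: a=1 ⇒ p=3007, q=181
i=10: a=1 ⇒ p=4768, q=287
i=11: a=1 ⇒ p=7775, q=468
(x₁, y₁) = (7775, 468);  7775² − 276·468² = 1 ✓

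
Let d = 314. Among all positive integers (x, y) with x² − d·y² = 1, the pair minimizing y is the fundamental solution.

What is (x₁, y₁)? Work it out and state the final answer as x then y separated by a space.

392499 22150

[17; 1,2,1,1,2,1,34] for √314; ℓ=7 ⇒ convergent index 13
step 0: (17, 1)  from 17·(1,0) + (0,1)
…
step 3: (71, 4)  from 1·(53,3) + (18,1)
step 4: (124, 7)  from 1·(71,4) + (53,3)
step 5: (319, 18)  from 2·(124,7) + (71,4)
step 6: (443, 25)  from 1·(319,18) + (124,7)
…
step 8: (15824, 893)  from 1·(15381,868) + (443,25)
step 9: (47029, 2654)  from 2·(15824,893) + (15381,868)
…
step 12: (282617, 15949)  from 2·(109882,6201) + (62853,3547)
step 13: (392499, 22150)  from 1·(282617,15949) + (109882,6201)
(x₁, y₁) = (392499, 22150);  392499² − 314·22150² = 1 ✓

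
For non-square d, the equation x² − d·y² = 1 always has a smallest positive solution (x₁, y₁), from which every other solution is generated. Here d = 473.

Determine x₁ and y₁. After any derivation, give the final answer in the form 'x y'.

√473 → a₀=21, period (1,2,1,42); ℓ=4 even so k=3
k=0  a_k=21  p_k/q_k = 21/1
k=1  a_k=1  p_k/q_k = 22/1
k=2  a_k=2  p_k/q_k = 65/3
k=3  a_k=1  p_k/q_k = 87/4
→ (87, 4).  Check: 87²=7569, 473·4²=7568, difference 1.

87 4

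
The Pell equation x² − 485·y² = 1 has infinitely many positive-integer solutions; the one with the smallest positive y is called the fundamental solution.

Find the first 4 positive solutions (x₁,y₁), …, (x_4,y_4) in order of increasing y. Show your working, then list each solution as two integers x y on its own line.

d=485: √d = [22; 44] (ℓ=1, odd), read p_1/q_1
a_0=22:  p_0=22·1+0=22,  q_0=22·0+1=1
a_1=44:  p_1=44·22+1=969,  q_1=44·1+0=44
(x₁, y₁) = (969, 44);  969² − 485·44² = 1 ✓
k=2:  x_2 = 969·969+485·44·44 = 1877921,  y_2 = 969·44+44·969 = 85272
k=3:  x_3 = 969·1877921+485·44·85272 = 3639409929,  y_3 = 969·85272+44·1877921 = 165257092
k=4:  x_4 = 969·3639409929+485·44·165257092 = 7053174564481,  y_4 = 969·165257092+44·3639409929 = 320268159024

969 44
1877921 85272
3639409929 165257092
7053174564481 320268159024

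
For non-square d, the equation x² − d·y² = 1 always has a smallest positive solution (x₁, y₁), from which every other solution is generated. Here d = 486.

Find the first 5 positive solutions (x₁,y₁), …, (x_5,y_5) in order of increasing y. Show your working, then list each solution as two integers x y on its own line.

485 22
470449 21340
456335045 20699778
442644523201 20078763320
429364731169925 19476379720622

d=486: √d = [22; 22,44] (ℓ=2, even), read p_1/q_1
i=0: a=22 ⇒ p=22, q=1
i=1: a=22 ⇒ p=485, q=22
fundamental: x₁=485, y₁=22  (since 235225 − 486·484 = 1)
n=2: (485,22)∘(485,22) = (485·485+486·22·22, 485·22+22·485) = (470449,21340)
n=3: (470449,21340)∘(485,22) = (485·470449+486·22·21340, 485·21340+22·470449) = (456335045,20699778)
n=4: (456335045,20699778)∘(485,22) = (485·456335045+486·22·20699778, 485·20699778+22·456335045) = (442644523201,20078763320)
n=5: (442644523201,20078763320)∘(485,22) = (485·442644523201+486·22·20078763320, 485·20078763320+22·442644523201) = (429364731169925,19476379720622)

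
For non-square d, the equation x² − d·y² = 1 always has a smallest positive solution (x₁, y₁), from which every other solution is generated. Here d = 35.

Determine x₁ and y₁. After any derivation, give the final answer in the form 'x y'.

√35 → a₀=5, period (1,10); ℓ=2 even so k=1
step 0: (5, 1)  from 5·(1,0) + (0,1)
step 1: (6, 1)  from 1·(5,1) + (1,0)
(x₁, y₁) = (6, 1);  6² − 35·1² = 1 ✓

6 1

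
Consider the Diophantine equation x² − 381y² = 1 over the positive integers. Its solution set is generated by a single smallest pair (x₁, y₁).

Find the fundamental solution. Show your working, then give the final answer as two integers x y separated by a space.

√381 = [19; 1,1,12,1,1,38, …], period ℓ=6 (even) → k=5
k=0  a_k=19  p_k/q_k = 19/1
k=1  a_k=1  p_k/q_k = 20/1
…
k=3  a_k=12  p_k/q_k = 488/25
k=4  a_k=1  p_k/q_k = 527/27
k=5  a_k=1  p_k/q_k = 1015/52
(x₁, y₁) = (1015, 52);  1015² − 381·52² = 1 ✓

1015 52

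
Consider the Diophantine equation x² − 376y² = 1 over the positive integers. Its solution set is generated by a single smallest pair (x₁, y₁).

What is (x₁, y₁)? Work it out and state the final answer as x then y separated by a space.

2143295 110532

[19; 2,1,1,3,1,…,1,2,38] for √376; ℓ=16 ⇒ convergent index 15
i=0: a=19 ⇒ p=19, q=1
…
i=4: a=3 ⇒ p=349, q=18
…
i=6: a=2 ⇒ p=1241, q=64
i=7: a=2 ⇒ p=2928, q=151
i=8: a=4 ⇒ p=12953, q=668
i=9: a=2 ⇒ p=28834, q=1487
i=10: a=2 ⇒ p=70621, q=3642
i=11: a=1 ⇒ p=99455, q=5129
…
i=13: a=1 ⇒ p=468441, q=24158
i=14: a=1 ⇒ p=837427, q=43187
i=15: a=2 ⇒ p=2143295, q=110532
(x₁, y₁) = (2143295, 110532);  2143295² − 376·110532² = 1 ✓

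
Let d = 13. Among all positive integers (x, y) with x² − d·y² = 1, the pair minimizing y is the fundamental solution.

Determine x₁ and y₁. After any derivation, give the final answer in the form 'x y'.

d=13: √d = [3; 1,1,1,1,6] (ℓ=5, odd), read p_9/q_9
a_0=3:  p_0=3·1+0=3,  q_0=3·0+1=1
a_1=1:  p_1=1·3+1=4,  q_1=1·1+0=1
a_2=1:  p_2=1·4+3=7,  q_2=1·1+1=2
…
a_5=6:  p_5=6·18+11=119,  q_5=6·5+3=33
a_6=1:  p_6=1·119+18=137,  q_6=1·33+5=38
a_7=1:  p_7=1·137+119=256,  q_7=1·38+33=71
a_8=1:  p_8=1·256+137=393,  q_8=1·71+38=109
a_9=1:  p_9=1·393+256=649,  q_9=1·109+71=180
→ (649, 180).  Check: 649²=421201, 13·180²=421200, difference 1.

649 180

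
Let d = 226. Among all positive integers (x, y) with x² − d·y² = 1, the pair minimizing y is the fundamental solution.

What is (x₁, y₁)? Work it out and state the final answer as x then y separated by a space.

[15; 30] for √226; ℓ=1 ⇒ convergent index 1
i=0: a=15 ⇒ p=15, q=1
i=1: a=30 ⇒ p=451, q=30
→ (451, 30).  Check: 451²=203401, 226·30²=203400, difference 1.

451 30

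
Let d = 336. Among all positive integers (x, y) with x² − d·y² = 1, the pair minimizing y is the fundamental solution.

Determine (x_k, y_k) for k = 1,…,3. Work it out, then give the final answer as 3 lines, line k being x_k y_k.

√336 → a₀=18, period (3,36); ℓ=2 even so k=1
i=0: a=18 ⇒ p=18, q=1
i=1: a=3 ⇒ p=55, q=3
fundamental: x₁=55, y₁=3  (since 3025 − 336·9 = 1)
k=2:  x_2 = 55·55+336·3·3 = 6049,  y_2 = 55·3+3·55 = 330
k=3:  x_3 = 55·6049+336·3·330 = 665335,  y_3 = 55·330+3·6049 = 36297

55 3
6049 330
665335 36297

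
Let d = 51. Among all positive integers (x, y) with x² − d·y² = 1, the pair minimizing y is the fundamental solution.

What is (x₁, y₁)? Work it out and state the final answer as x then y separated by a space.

√51 = [7; 7,14, …], period ℓ=2 (even) → k=1
step 0: (7, 1)  from 7·(1,0) + (0,1)
step 1: (50, 7)  from 7·(7,1) + (1,0)
(x₁, y₁) = (50, 7);  50² − 51·7² = 1 ✓

50 7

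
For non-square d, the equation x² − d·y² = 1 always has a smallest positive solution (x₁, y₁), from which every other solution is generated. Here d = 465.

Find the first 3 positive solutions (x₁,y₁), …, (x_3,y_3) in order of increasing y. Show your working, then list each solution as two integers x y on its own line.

15871 736
503777281 23362112
15990898437631 741560158368

√465 → a₀=21, period (1,1,3,2,2,2,3,1,1,42); ℓ=10 even so k=9
k=0  a_k=21  p_k/q_k = 21/1
…
k=2  a_k=1  p_k/q_k = 43/2
k=3  a_k=3  p_k/q_k = 151/7
k=4  a_k=2  p_k/q_k = 345/16
…
k=6  a_k=2  p_k/q_k = 2027/94
k=7  a_k=3  p_k/q_k = 6922/321
k=8  a_k=1  p_k/q_k = 8949/415
k=9  a_k=1  p_k/q_k = 15871/736
fundamental: x₁=15871, y₁=736  (since 251888641 − 465·541696 = 1)
k=2:  x_2 = 15871·15871+465·736·736 = 503777281,  y_2 = 15871·736+736·15871 = 23362112
k=3:  x_3 = 15871·503777281+465·736·23362112 = 15990898437631,  y_3 = 15871·23362112+736·503777281 = 741560158368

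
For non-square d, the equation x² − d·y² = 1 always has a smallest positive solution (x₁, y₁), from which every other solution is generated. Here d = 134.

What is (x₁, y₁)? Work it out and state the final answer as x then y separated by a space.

√134 → a₀=11, period (1,1,2,1,3,…,1,1,22); ℓ=14 even so k=13
step 0: (11, 1)  from 11·(1,0) + (0,1)
step 1: (12, 1)  from 1·(11,1) + (1,0)
…
step 3: (58, 5)  from 2·(23,2) + (12,1)
…
step 6: (382, 33)  from 1·(301,26) + (81,7)
…
step 10: (22133, 1912)  from 1·(17630,1523) + (4503,389)
step 11: (61896, 5347)  from 2·(22133,1912) + (17630,1523)
step 12: (84029, 7259)  from 1·(61896,5347) + (22133,1912)
step 13: (145925, 12606)  from 1·(84029,7259) + (61896,5347)
→ (145925, 12606).  Check: 145925²=21294105625, 134·12606²=21294105624, difference 1.

145925 12606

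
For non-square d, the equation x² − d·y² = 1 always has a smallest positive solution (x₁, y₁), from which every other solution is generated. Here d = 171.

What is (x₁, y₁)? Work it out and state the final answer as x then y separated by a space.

√171 = [13; 13,26, …], period ℓ=2 (even) → k=1
a_0=13:  p_0=13·1+0=13,  q_0=13·0+1=1
a_1=13:  p_1=13·13+1=170,  q_1=13·1+0=13
→ (170, 13).  Check: 170²=28900, 171·13²=28899, difference 1.

170 13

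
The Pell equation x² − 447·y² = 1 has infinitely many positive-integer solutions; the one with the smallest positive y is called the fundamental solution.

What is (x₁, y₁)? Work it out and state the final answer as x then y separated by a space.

[21; 7,42] for √447; ℓ=2 ⇒ convergent index 1
step 0: (21, 1)  from 21·(1,0) + (0,1)
step 1: (148, 7)  from 7·(21,1) + (1,0)
→ (148, 7).  Check: 148²=21904, 447·7²=21903, difference 1.

148 7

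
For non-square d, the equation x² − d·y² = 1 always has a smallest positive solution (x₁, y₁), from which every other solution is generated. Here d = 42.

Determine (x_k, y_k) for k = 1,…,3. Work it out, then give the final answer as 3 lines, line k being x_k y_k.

d=42: √d = [6; 2,12] (ℓ=2, even), read p_1/q_1
i=0: a=6 ⇒ p=6, q=1
i=1: a=2 ⇒ p=13, q=2
(x₁, y₁) = (13, 2);  13² − 42·2² = 1 ✓
(x_2, y_2) = (13·13 + 42·2·2, 13·2 + 2·13) = (337, 52)
(x_3, y_3) = (13·337 + 42·2·52, 13·52 + 2·337) = (8749, 1350)

13 2
337 52
8749 1350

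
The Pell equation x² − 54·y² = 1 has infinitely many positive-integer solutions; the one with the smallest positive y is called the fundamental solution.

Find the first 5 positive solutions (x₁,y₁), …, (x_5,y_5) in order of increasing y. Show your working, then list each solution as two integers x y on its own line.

d=54: √d = [7; 2,1,6,1,2,14] (ℓ=6, even), read p_5/q_5
step 0: (7, 1)  from 7·(1,0) + (0,1)
step 1: (15, 2)  from 2·(7,1) + (1,0)
…
step 4: (169, 23)  from 1·(147,20) + (22,3)
step 5: (485, 66)  from 2·(169,23) + (147,20)
fundamental: x₁=485, y₁=66  (since 235225 − 54·4356 = 1)
(x_2, y_2) = (485·485 + 54·66·66, 485·66 + 66·485) = (470449, 64020)
(x_3, y_3) = (485·470449 + 54·66·64020, 485·64020 + 66·470449) = (456335045, 62099334)
(x_4, y_4) = (485·456335045 + 54·66·62099334, 485·62099334 + 66·456335045) = (442644523201, 60236289960)
(x_5, y_5) = (485·442644523201 + 54·66·60236289960, 485·60236289960 + 66·442644523201) = (429364731169925, 58429139161866)

485 66
470449 64020
456335045 62099334
442644523201 60236289960
429364731169925 58429139161866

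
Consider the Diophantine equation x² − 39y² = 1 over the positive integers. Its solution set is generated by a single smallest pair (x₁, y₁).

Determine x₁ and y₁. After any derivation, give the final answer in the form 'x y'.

25 4

[6; 4,12] for √39; ℓ=2 ⇒ convergent index 1
k=0  a_k=6  p_k/q_k = 6/1
k=1  a_k=4  p_k/q_k = 25/4
→ (25, 4).  Check: 25²=625, 39·4²=624, difference 1.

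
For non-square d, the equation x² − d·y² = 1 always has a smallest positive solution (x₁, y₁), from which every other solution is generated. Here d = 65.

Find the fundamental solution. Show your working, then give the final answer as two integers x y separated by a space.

129 16

[8; 16] for √65; ℓ=1 ⇒ convergent index 1
a_0=8:  p_0=8·1+0=8,  q_0=8·0+1=1
a_1=16:  p_1=16·8+1=129,  q_1=16·1+0=16
→ (129, 16).  Check: 129²=16641, 65·16²=16640, difference 1.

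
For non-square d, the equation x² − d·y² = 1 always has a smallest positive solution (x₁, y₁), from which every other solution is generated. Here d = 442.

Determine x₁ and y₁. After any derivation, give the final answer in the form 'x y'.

d=442: √d = [21; 42] (ℓ=1, odd), read p_1/q_1
step 0: (21, 1)  from 21·(1,0) + (0,1)
step 1: (883, 42)  from 42·(21,1) + (1,0)
fundamental: x₁=883, y₁=42  (since 779689 − 442·1764 = 1)

883 42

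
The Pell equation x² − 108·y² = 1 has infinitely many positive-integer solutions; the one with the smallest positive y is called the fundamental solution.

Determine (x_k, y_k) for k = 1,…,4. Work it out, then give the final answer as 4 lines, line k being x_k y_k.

[10; 2,1,1,4,1,1,2,20] for √108; ℓ=8 ⇒ convergent index 7
k=0  a_k=10  p_k/q_k = 10/1
k=1  a_k=2  p_k/q_k = 21/2
…
k=4  a_k=4  p_k/q_k = 239/23
k=5  a_k=1  p_k/q_k = 291/28
k=6  a_k=1  p_k/q_k = 530/51
k=7  a_k=2  p_k/q_k = 1351/130
→ (1351, 130).  Check: 1351²=1825201, 108·130²=1825200, difference 1.
n=2: (1351,130)∘(1351,130) = (1351·1351+108·130·130, 1351·130+130·1351) = (3650401,351260)
n=3: (3650401,351260)∘(1351,130) = (1351·3650401+108·130·351260, 1351·351260+130·3650401) = (9863382151,949104390)
n=4: (9863382151,949104390)∘(1351,130) = (1351·9863382151+108·130·949104390, 1351·949104390+130·9863382151) = (26650854921601,2564479710520)

1351 130
3650401 351260
9863382151 949104390
26650854921601 2564479710520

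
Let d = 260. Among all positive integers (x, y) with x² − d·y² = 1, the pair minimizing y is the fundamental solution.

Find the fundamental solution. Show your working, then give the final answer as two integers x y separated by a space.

129 8

√260 → a₀=16, period (8,32); ℓ=2 even so k=1
a_0=16:  p_0=16·1+0=16,  q_0=16·0+1=1
a_1=8:  p_1=8·16+1=129,  q_1=8·1+0=8
→ (129, 8).  Check: 129²=16641, 260·8²=16640, difference 1.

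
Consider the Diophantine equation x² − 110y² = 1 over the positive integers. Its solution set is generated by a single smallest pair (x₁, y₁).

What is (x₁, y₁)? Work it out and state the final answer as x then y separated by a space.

21 2

d=110: √d = [10; 2,20] (ℓ=2, even), read p_1/q_1
i=0: a=10 ⇒ p=10, q=1
i=1: a=2 ⇒ p=21, q=2
→ (21, 2).  Check: 21²=441, 110·2²=440, difference 1.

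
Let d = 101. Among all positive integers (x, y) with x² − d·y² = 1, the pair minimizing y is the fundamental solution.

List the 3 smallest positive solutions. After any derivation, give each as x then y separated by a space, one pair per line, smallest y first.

√101 → a₀=10, period (20); ℓ=1 odd so k=1
step 0: (10, 1)  from 10·(1,0) + (0,1)
step 1: (201, 20)  from 20·(10,1) + (1,0)
fundamental: x₁=201, y₁=20  (since 40401 − 101·400 = 1)
n=2: (201,20)∘(201,20) = (201·201+101·20·20, 201·20+20·201) = (80801,8040)
n=3: (80801,8040)∘(201,20) = (201·80801+101·20·8040, 201·8040+20·80801) = (32481801,3232060)

201 20
80801 8040
32481801 3232060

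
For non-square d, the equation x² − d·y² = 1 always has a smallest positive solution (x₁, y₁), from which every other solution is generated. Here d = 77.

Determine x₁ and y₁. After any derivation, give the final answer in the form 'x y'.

d=77: √d = [8; 1,3,2,3,1,16] (ℓ=6, even), read p_5/q_5
step 0: (8, 1)  from 8·(1,0) + (0,1)
step 1: (9, 1)  from 1·(8,1) + (1,0)
…
step 4: (272, 31)  from 3·(79,9) + (35,4)
step 5: (351, 40)  from 1·(272,31) + (79,9)
fundamental: x₁=351, y₁=40  (since 123201 − 77·1600 = 1)

351 40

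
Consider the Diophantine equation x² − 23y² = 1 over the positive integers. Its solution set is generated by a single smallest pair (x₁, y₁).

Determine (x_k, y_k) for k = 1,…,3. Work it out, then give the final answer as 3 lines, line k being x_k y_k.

24 5
1151 240
55224 11515

√23 = [4; 1,3,1,8, …], period ℓ=4 (even) → k=3
i=0: a=4 ⇒ p=4, q=1
…
i=2: a=3 ⇒ p=19, q=4
i=3: a=1 ⇒ p=24, q=5
(x₁, y₁) = (24, 5);  24² − 23·5² = 1 ✓
k=2:  x_2 = 24·24+23·5·5 = 1151,  y_2 = 24·5+5·24 = 240
k=3:  x_3 = 24·1151+23·5·240 = 55224,  y_3 = 24·240+5·1151 = 11515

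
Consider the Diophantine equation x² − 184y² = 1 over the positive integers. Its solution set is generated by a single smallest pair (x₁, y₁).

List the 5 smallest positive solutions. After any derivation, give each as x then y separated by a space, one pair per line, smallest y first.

24335 1794
1184384449 87313980
57643991108495 4249571404806
2805533046066067201 206826640184594040
136545293294391499564175 10066252573534620521994

[13; 1,1,3,2,1,2,1,2,3,1,1,26] for √184; ℓ=12 ⇒ convergent index 11
step 0: (13, 1)  from 13·(1,0) + (0,1)
…
step 3: (95, 7)  from 3·(27,2) + (14,1)
step 4: (217, 16)  from 2·(95,7) + (27,2)
…
step 7: (1153, 85)  from 1·(841,62) + (312,23)
…
step 10: (13741, 1013)  from 1·(10594,781) + (3147,232)
step 11: (24335, 1794)  from 1·(13741,1013) + (10594,781)
fundamental: x₁=24335, y₁=1794  (since 592192225 − 184·3218436 = 1)
(24335+1794√184)^2 = 1184384449 + 87313980√184
(24335+1794√184)^3 = 57643991108495 + 4249571404806√184
(24335+1794√184)^4 = 2805533046066067201 + 206826640184594040√184
(24335+1794√184)^5 = 136545293294391499564175 + 10066252573534620521994√184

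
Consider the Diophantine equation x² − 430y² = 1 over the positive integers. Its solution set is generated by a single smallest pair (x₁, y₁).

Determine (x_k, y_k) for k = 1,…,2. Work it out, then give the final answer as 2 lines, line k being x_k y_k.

[20; 1,2,1,3,1,…,2,1,40] for √430; ℓ=14 ⇒ convergent index 13
i=0: a=20 ⇒ p=20, q=1
i=1: a=1 ⇒ p=21, q=1
…
i=6: a=6 ⇒ p=2675, q=129
i=7: a=8 ⇒ p=21794, q=1051
i=8: a=6 ⇒ p=133439, q=6435
i=9: a=1 ⇒ p=155233, q=7486
i=10: a=3 ⇒ p=599138, q=28893
…
i=12: a=2 ⇒ p=2107880, q=101651
i=13: a=1 ⇒ p=2862251, q=138030
fundamental: x₁=2862251, y₁=138030  (since 8192480787001 − 430·19052280900 = 1)
(x_2, y_2) = (2862251·2862251 + 430·138030·138030, 2862251·138030 + 138030·2862251) = (16384961574001, 790153011060)

2862251 138030
16384961574001 790153011060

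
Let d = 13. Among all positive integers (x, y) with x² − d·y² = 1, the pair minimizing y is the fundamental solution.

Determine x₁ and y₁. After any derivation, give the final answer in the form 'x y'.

649 180

√13 → a₀=3, period (1,1,1,1,6); ℓ=5 odd so k=9
a_0=3:  p_0=3·1+0=3,  q_0=3·0+1=1
…
a_2=1:  p_2=1·4+3=7,  q_2=1·1+1=2
a_3=1:  p_3=1·7+4=11,  q_3=1·2+1=3
a_4=1:  p_4=1·11+7=18,  q_4=1·3+2=5
a_5=6:  p_5=6·18+11=119,  q_5=6·5+3=33
a_6=1:  p_6=1·119+18=137,  q_6=1·33+5=38
a_7=1:  p_7=1·137+119=256,  q_7=1·38+33=71
a_8=1:  p_8=1·256+137=393,  q_8=1·71+38=109
a_9=1:  p_9=1·393+256=649,  q_9=1·109+71=180
→ (649, 180).  Check: 649²=421201, 13·180²=421200, difference 1.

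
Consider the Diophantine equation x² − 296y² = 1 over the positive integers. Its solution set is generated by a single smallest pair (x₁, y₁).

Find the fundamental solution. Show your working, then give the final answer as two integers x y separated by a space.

[17; 4,1,7,1,4,34] for √296; ℓ=6 ⇒ convergent index 5
i=0: a=17 ⇒ p=17, q=1
i=1: a=4 ⇒ p=69, q=4
…
i=4: a=1 ⇒ p=757, q=44
i=5: a=4 ⇒ p=3699, q=215
(x₁, y₁) = (3699, 215);  3699² − 296·215² = 1 ✓

3699 215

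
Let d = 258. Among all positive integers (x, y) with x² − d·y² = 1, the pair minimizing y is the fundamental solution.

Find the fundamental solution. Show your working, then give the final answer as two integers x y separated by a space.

257 16

[16; 16,32] for √258; ℓ=2 ⇒ convergent index 1
k=0  a_k=16  p_k/q_k = 16/1
k=1  a_k=16  p_k/q_k = 257/16
→ (257, 16).  Check: 257²=66049, 258·16²=66048, difference 1.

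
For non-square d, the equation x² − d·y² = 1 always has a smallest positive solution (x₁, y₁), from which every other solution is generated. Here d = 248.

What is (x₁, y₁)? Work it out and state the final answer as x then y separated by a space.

63 4

[15; 1,2,1,30] for √248; ℓ=4 ⇒ convergent index 3
i=0: a=15 ⇒ p=15, q=1
…
i=2: a=2 ⇒ p=47, q=3
i=3: a=1 ⇒ p=63, q=4
→ (63, 4).  Check: 63²=3969, 248·4²=3968, difference 1.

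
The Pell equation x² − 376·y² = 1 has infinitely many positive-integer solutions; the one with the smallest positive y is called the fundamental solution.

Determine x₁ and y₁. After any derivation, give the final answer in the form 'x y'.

2143295 110532

[19; 2,1,1,3,1,…,1,2,38] for √376; ℓ=16 ⇒ convergent index 15
step 0: (19, 1)  from 19·(1,0) + (0,1)
step 1: (39, 2)  from 2·(19,1) + (1,0)
step 2: (58, 3)  from 1·(39,2) + (19,1)
…
step 4: (349, 18)  from 3·(97,5) + (58,3)
step 5: (446, 23)  from 1·(349,18) + (97,5)
step 6: (1241, 64)  from 2·(446,23) + (349,18)
step 7: (2928, 151)  from 2·(1241,64) + (446,23)
step 8: (12953, 668)  from 4·(2928,151) + (1241,64)
…
step 10: (70621, 3642)  from 2·(28834,1487) + (12953,668)
step 11: (99455, 5129)  from 1·(70621,3642) + (28834,1487)
step 12: (368986, 19029)  from 3·(99455,5129) + (70621,3642)
step 13: (468441, 24158)  from 1·(368986,19029) + (99455,5129)
step 14: (837427, 43187)  from 1·(468441,24158) + (368986,19029)
step 15: (2143295, 110532)  from 2·(837427,43187) + (468441,24158)
fundamental: x₁=2143295, y₁=110532  (since 4593713457025 − 376·12217323024 = 1)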